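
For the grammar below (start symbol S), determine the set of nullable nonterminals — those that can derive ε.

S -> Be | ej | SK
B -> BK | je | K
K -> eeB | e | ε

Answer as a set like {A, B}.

Directly nullable (have an ε-rule): {K}.
B is nullable via B -> K (every symbol on the right is already known nullable).
Not nullable: S — each has a terminal in every rule's right-hand side or depends on a non-nullable symbol.

{B, K}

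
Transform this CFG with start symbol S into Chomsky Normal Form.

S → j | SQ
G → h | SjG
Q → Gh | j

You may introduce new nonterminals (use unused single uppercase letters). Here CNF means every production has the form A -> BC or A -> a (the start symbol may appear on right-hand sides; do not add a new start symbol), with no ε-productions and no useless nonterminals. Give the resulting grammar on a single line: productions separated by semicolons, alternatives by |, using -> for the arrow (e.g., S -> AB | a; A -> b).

No ε-productions.
No unit productions to eliminate.
TERM: introduce B -> h, A -> j and substitute in every rule of length ≥2.
BIN: G -> SAG becomes G -> SC, C -> AG.

S -> j | SQ; A -> j; B -> h; C -> AG; G -> h | SC; Q -> j | GB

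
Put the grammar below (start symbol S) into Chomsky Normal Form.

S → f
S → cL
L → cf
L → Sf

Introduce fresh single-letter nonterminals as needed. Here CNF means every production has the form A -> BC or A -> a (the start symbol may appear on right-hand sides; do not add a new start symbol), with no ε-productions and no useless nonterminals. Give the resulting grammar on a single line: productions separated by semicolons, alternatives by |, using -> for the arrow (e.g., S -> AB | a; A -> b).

No ε-productions.
No unit productions to eliminate.
TERM: introduce B -> c, A -> f and substitute in every rule of length ≥2.

S -> f | BL; A -> f; B -> c; L -> BA | SA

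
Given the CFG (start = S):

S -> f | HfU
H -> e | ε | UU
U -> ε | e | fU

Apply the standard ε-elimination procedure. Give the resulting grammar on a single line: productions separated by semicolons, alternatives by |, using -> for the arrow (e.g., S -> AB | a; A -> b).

S -> f | Hf | fU | HfU; H -> U | e | UU; U -> e | f | fU

Nullable set: {H, U}.
S -> HfU: H, U nullable, giving Hf | HfU | f | fU.
Drop H -> ε.
H -> UU: U, U nullable, giving U | UU.
Drop U -> ε.
U -> fU: U nullable, giving f | fU.
Unchanged (no nullable symbols): S -> f; H -> e; U -> e.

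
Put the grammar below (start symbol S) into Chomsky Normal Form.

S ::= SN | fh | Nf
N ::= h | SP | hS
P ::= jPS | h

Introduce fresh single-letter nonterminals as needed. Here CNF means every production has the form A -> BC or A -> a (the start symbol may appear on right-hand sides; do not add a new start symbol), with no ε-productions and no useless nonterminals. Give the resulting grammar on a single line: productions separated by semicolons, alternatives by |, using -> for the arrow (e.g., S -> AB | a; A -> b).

S -> CA | NC | SN; A -> h; B -> j; C -> f; D -> PS; N -> h | AS | SP; P -> h | BD

No ε-productions.
No unit productions to eliminate.
TERM: introduce C -> f, A -> h, B -> j and substitute in every rule of length ≥2.
BIN: P -> BPS becomes P -> BD, D -> PS.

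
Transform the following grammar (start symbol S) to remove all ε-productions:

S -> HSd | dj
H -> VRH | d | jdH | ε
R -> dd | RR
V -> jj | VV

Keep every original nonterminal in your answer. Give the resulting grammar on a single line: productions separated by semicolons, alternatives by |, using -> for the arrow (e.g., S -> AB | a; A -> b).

Nullable set: {H}.
S -> HSd: H nullable, giving HSd | Sd.
Drop H -> ε.
H -> VRH: H nullable, giving VR | VRH.
H -> jdH: H nullable, giving jd | jdH.
Unchanged (no nullable symbols): S -> dj; H -> d; R -> RR; R -> dd; V -> VV; V -> jj.

S -> Sd | dj | HSd; H -> d | VR | jd | VRH | jdH; R -> RR | dd; V -> VV | jj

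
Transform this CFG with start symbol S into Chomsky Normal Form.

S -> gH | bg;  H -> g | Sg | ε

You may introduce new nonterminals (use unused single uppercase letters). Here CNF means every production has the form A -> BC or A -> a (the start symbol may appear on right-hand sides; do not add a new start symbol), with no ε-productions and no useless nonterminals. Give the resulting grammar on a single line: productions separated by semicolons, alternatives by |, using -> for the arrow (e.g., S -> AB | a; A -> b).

Nullable: {H}; after ε-elimination: S -> g | bg | gH; H -> g | Sg.
No unit productions to eliminate.
TERM: introduce B -> b, A -> g and substitute in every rule of length ≥2.

S -> g | AH | BA; A -> g; B -> b; H -> g | SA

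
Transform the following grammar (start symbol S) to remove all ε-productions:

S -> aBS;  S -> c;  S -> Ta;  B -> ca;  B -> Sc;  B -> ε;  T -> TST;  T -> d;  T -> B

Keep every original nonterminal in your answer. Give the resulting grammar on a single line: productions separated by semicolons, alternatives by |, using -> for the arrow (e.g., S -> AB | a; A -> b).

S -> a | c | Ta | aS | aBS; B -> Sc | ca; T -> B | S | d | ST | TS | TST

Nullable set: {B, T}.
S -> Ta: T nullable, giving Ta | a.
S -> aBS: B nullable, giving aBS | aS.
Drop B -> ε.
T -> B: B nullable, giving B.
T -> TST: T, T nullable, giving S | ST | TS | TST.
Unchanged (no nullable symbols): S -> c; B -> Sc; B -> ca; T -> d.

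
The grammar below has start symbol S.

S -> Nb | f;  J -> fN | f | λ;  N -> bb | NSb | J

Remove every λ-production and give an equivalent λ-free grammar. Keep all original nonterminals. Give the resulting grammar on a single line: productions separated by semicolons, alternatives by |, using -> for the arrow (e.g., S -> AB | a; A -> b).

Nullable set: {J, N}.
S -> Nb: N nullable, giving Nb | b.
Drop J -> λ.
J -> fN: N nullable, giving f | fN.
N -> J: J nullable, giving J.
N -> NSb: N nullable, giving NSb | Sb.
Unchanged (no nullable symbols): S -> f; J -> f; N -> bb.

S -> b | f | Nb; J -> f | fN; N -> J | Sb | bb | NSb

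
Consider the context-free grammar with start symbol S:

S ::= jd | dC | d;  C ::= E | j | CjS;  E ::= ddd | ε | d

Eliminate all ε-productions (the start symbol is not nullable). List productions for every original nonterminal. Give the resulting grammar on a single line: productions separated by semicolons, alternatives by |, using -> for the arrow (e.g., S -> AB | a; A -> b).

Nullable set: {C, E}.
S -> dC: C nullable, giving d | dC.
C -> CjS: C nullable, giving CjS | jS.
C -> E: E nullable, giving E.
Drop E -> ε.
Unchanged (no nullable symbols): S -> d; S -> jd; C -> j; E -> d; E -> ddd.

S -> d | dC | jd; C -> E | j | jS | CjS; E -> d | ddd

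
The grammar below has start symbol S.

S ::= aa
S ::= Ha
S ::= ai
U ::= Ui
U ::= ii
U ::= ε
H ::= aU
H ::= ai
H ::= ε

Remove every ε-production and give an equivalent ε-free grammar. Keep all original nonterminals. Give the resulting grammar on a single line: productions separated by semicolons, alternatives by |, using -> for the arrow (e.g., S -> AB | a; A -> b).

S -> a | Ha | aa | ai; H -> a | aU | ai; U -> i | Ui | ii

Nullable set: {H, U}.
S -> Ha: H nullable, giving Ha | a.
Drop H -> ε.
H -> aU: U nullable, giving a | aU.
Drop U -> ε.
U -> Ui: U nullable, giving Ui | i.
Unchanged (no nullable symbols): S -> aa; S -> ai; H -> ai; U -> ii.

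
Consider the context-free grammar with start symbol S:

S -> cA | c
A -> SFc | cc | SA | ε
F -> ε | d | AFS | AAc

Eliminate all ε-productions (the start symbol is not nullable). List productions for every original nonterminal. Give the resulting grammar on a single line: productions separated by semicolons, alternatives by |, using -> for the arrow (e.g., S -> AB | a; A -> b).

Nullable set: {A, F}.
S -> cA: A nullable, giving c | cA.
Drop A -> ε.
A -> SA: A nullable, giving S | SA.
A -> SFc: F nullable, giving SFc | Sc.
Drop F -> ε.
F -> AAc: A, A nullable, giving AAc | Ac | c.
F -> AFS: A, F nullable, giving AFS | AS | FS | S.
Unchanged (no nullable symbols): S -> c; A -> cc; F -> d.

S -> c | cA; A -> S | SA | Sc | cc | SFc; F -> S | c | d | AS | Ac | FS | AAc | AFS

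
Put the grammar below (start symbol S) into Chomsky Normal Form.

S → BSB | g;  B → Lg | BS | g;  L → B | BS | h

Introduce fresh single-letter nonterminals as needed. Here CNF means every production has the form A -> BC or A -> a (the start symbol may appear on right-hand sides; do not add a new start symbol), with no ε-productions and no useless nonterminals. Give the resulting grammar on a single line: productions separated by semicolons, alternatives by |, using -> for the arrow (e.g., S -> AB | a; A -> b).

S -> g | BC; A -> g; B -> g | BS | LA; C -> SB; L -> g | h | BS | LA

No ε-productions.
After unit-elimination: S -> g | BSB; B -> g | BS | Lg; L -> g | h | BS | Lg.
TERM: introduce A -> g and substitute in every rule of length ≥2.
BIN: S -> BSB becomes S -> BC, C -> SB.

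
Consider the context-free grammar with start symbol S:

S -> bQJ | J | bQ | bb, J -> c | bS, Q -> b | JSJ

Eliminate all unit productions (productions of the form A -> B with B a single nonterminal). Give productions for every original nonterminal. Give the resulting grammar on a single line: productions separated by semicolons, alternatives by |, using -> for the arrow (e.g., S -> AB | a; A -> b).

S -> c | bQ | bS | bb | bQJ; J -> c | bS; Q -> b | JSJ

Unit productions: S->J.
Unit pairs (A ⇒* B via units): (S,J).
S: inherits non-unit rules of {J, S} → bQ | bQJ | bS | bb | c.
J: inherits non-unit rules of {J} → bS | c.
Q: inherits non-unit rules of {Q} → JSJ | b.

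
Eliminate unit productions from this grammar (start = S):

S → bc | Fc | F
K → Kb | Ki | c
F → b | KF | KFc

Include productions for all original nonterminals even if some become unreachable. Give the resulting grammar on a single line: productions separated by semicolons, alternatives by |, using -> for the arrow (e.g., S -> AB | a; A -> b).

Unit productions: S->F.
Unit pairs (A ⇒* B via units): (S,F).
S: inherits non-unit rules of {F, S} → Fc | KF | KFc | b | bc.
F: inherits non-unit rules of {F} → KF | KFc | b.
K: inherits non-unit rules of {K} → Kb | Ki | c.

S -> b | Fc | KF | bc | KFc; F -> b | KF | KFc; K -> c | Kb | Ki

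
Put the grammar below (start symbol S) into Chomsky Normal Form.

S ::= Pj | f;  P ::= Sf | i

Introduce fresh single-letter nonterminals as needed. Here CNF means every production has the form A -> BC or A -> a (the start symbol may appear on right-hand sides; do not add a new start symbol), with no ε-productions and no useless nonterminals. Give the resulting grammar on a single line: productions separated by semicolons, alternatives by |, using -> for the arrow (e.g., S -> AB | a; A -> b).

S -> f | PB; A -> f; B -> j; P -> i | SA

No ε-productions.
No unit productions to eliminate.
TERM: introduce A -> f, B -> j and substitute in every rule of length ≥2.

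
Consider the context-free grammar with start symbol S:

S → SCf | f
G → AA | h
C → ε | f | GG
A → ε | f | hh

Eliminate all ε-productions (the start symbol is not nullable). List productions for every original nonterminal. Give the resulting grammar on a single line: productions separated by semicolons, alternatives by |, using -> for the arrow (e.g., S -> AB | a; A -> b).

Nullable set: {A, C, G}.
S -> SCf: C nullable, giving SCf | Sf.
Drop A -> ε.
Drop C -> ε.
C -> GG: G, G nullable, giving G | GG.
G -> AA: A, A nullable, giving A | AA.
Unchanged (no nullable symbols): S -> f; A -> f; A -> hh; C -> f; G -> h.

S -> f | Sf | SCf; A -> f | hh; C -> G | f | GG; G -> A | h | AA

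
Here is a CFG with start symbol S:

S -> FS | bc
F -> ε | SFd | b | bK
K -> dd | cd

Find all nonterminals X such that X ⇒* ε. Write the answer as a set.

{F}

Directly nullable (have an ε-rule): {F}.
Not nullable: K, S — each has a terminal in every rule's right-hand side or depends on a non-nullable symbol.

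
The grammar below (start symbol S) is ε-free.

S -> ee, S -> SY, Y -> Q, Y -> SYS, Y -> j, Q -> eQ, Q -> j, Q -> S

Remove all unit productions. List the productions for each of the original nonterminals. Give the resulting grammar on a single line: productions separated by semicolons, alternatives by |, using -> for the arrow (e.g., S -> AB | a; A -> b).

Unit productions: Q->S, Y->Q.
Unit pairs (A ⇒* B via units): (Q,S), (Y,Q), (Y,S).
S: inherits non-unit rules of {S} → SY | ee.
Q: inherits non-unit rules of {Q, S} → SY | eQ | ee | j.
Y: inherits non-unit rules of {Q, S, Y} → SY | SYS | eQ | ee | j.

S -> SY | ee; Q -> j | SY | eQ | ee; Y -> j | SY | eQ | ee | SYS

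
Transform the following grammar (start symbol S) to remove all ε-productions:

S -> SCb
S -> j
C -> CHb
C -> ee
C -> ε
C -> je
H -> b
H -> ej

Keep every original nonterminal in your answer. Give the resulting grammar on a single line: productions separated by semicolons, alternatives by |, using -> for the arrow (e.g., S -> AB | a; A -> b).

S -> j | Sb | SCb; C -> Hb | ee | je | CHb; H -> b | ej

Nullable set: {C}.
S -> SCb: C nullable, giving SCb | Sb.
Drop C -> ε.
C -> CHb: C nullable, giving CHb | Hb.
Unchanged (no nullable symbols): S -> j; C -> ee; C -> je; H -> b; H -> ej.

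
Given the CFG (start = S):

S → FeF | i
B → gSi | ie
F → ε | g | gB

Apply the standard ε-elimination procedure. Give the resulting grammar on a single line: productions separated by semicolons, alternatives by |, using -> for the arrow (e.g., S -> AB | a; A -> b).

Nullable set: {F}.
S -> FeF: F, F nullable, giving Fe | FeF | e | eF.
Drop F -> ε.
Unchanged (no nullable symbols): S -> i; B -> gSi; B -> ie; F -> g; F -> gB.

S -> e | i | Fe | eF | FeF; B -> ie | gSi; F -> g | gB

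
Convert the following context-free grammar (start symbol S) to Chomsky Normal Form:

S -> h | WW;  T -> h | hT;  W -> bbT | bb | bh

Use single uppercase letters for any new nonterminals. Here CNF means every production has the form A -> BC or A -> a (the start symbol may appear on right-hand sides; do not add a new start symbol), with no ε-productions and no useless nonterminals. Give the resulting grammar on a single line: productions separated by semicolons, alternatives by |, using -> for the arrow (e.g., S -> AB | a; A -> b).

No ε-productions.
No unit productions to eliminate.
TERM: introduce B -> b, A -> h and substitute in every rule of length ≥2.
BIN: W -> BBT becomes W -> BC, C -> BT.

S -> h | WW; A -> h; B -> b; C -> BT; T -> h | AT; W -> BA | BB | BC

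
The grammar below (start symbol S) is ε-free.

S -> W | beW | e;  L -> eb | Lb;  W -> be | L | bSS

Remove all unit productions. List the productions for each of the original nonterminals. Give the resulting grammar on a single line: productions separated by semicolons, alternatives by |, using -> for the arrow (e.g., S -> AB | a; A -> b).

S -> e | Lb | be | eb | bSS | beW; L -> Lb | eb; W -> Lb | be | eb | bSS

Unit productions: S->W, W->L.
Unit pairs (A ⇒* B via units): (S,L), (S,W), (W,L).
S: inherits non-unit rules of {L, S, W} → Lb | bSS | be | beW | e | eb.
L: inherits non-unit rules of {L} → Lb | eb.
W: inherits non-unit rules of {L, W} → Lb | bSS | be | eb.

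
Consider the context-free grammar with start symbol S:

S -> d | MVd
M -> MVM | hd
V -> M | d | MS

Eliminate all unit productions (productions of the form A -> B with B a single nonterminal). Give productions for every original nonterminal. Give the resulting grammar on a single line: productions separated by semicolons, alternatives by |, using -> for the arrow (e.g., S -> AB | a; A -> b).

S -> d | MVd; M -> hd | MVM; V -> d | MS | hd | MVM

Unit productions: V->M.
Unit pairs (A ⇒* B via units): (V,M).
S: inherits non-unit rules of {S} → MVd | d.
M: inherits non-unit rules of {M} → MVM | hd.
V: inherits non-unit rules of {M, V} → MS | MVM | d | hd.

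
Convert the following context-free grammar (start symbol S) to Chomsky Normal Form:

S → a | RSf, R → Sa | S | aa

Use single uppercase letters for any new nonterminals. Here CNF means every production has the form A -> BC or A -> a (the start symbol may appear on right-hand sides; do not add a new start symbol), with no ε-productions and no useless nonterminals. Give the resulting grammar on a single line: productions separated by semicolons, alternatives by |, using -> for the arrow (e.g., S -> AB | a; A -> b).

S -> a | RD; A -> f; B -> a; C -> SA; D -> SA; R -> a | BB | RC | SB

No ε-productions.
After unit-elimination: S -> a | RSf; R -> a | Sa | aa | RSf.
TERM: introduce B -> a, A -> f and substitute in every rule of length ≥2.
BIN: R -> RSA becomes R -> RC, C -> SA; S -> RSA becomes S -> RD, D -> SA.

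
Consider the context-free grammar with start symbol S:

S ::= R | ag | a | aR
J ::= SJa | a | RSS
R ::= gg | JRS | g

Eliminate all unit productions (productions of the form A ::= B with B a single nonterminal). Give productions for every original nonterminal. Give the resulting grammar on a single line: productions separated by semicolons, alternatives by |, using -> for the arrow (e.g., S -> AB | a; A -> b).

S -> a | g | aR | ag | gg | JRS; J -> a | RSS | SJa; R -> g | gg | JRS

Unit productions: S->R.
Unit pairs (A ⇒* B via units): (S,R).
S: inherits non-unit rules of {R, S} → JRS | a | aR | ag | g | gg.
J: inherits non-unit rules of {J} → RSS | SJa | a.
R: inherits non-unit rules of {R} → JRS | g | gg.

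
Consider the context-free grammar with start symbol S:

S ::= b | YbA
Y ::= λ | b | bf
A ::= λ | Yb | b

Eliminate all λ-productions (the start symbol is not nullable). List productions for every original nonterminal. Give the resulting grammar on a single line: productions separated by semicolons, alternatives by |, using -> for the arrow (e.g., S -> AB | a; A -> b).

Nullable set: {A, Y}.
S -> YbA: Y, A nullable, giving Yb | YbA | b | bA.
Drop A -> λ.
A -> Yb: Y nullable, giving Yb | b.
Drop Y -> λ.
Unchanged (no nullable symbols): S -> b; A -> b; Y -> b; Y -> bf.

S -> b | Yb | bA | YbA; A -> b | Yb; Y -> b | bf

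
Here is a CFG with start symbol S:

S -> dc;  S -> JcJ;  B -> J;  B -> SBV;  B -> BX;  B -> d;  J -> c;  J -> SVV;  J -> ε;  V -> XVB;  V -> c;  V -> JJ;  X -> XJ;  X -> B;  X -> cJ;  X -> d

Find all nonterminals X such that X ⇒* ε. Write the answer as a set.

{B, J, V, X}

Directly nullable (have an ε-rule): {J}.
B is nullable via B -> J (every symbol on the right is already known nullable).
V is nullable via V -> JJ (every symbol on the right is already known nullable).
X is nullable via X -> B (every symbol on the right is already known nullable).
Not nullable: S — each has a terminal in every rule's right-hand side or depends on a non-nullable symbol.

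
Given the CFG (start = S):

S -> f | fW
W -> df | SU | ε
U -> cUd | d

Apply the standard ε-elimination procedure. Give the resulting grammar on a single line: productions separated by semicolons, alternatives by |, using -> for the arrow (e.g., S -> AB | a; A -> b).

Nullable set: {W}.
S -> fW: W nullable, giving f | fW.
Drop W -> ε.
Unchanged (no nullable symbols): S -> f; U -> cUd; U -> d; W -> SU; W -> df.

S -> f | fW; U -> d | cUd; W -> SU | df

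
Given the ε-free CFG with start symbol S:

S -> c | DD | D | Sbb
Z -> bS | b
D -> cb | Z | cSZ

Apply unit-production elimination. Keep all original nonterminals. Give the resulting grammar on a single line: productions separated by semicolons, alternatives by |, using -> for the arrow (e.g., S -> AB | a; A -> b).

Unit productions: D->Z, S->D.
Unit pairs (A ⇒* B via units): (D,Z), (S,D), (S,Z).
S: inherits non-unit rules of {D, S, Z} → DD | Sbb | b | bS | c | cSZ | cb.
D: inherits non-unit rules of {D, Z} → b | bS | cSZ | cb.
Z: inherits non-unit rules of {Z} → b | bS.

S -> b | c | DD | bS | cb | Sbb | cSZ; D -> b | bS | cb | cSZ; Z -> b | bS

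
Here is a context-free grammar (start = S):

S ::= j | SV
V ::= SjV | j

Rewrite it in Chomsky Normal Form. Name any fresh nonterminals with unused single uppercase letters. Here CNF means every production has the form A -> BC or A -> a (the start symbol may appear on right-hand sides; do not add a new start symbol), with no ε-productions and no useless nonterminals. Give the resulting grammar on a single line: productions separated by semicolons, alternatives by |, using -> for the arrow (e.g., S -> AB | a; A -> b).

S -> j | SV; A -> j; B -> AV; V -> j | SB

No ε-productions.
No unit productions to eliminate.
TERM: introduce A -> j and substitute in every rule of length ≥2.
BIN: V -> SAV becomes V -> SB, B -> AV.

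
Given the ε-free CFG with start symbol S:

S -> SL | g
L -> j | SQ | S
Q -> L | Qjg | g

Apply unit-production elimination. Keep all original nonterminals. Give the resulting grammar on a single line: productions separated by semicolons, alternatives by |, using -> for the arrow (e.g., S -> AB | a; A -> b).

S -> g | SL; L -> g | j | SL | SQ; Q -> g | j | SL | SQ | Qjg

Unit productions: L->S, Q->L.
Unit pairs (A ⇒* B via units): (L,S), (Q,L), (Q,S).
S: inherits non-unit rules of {S} → SL | g.
L: inherits non-unit rules of {L, S} → SL | SQ | g | j.
Q: inherits non-unit rules of {L, Q, S} → Qjg | SL | SQ | g | j.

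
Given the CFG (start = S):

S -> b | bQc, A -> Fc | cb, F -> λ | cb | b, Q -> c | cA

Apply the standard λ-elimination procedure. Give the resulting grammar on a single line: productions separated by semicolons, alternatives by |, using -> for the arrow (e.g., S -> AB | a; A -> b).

S -> b | bQc; A -> c | Fc | cb; F -> b | cb; Q -> c | cA

Nullable set: {F}.
A -> Fc: F nullable, giving Fc | c.
Drop F -> λ.
Unchanged (no nullable symbols): S -> b; S -> bQc; A -> cb; F -> b; F -> cb; Q -> c; Q -> cA.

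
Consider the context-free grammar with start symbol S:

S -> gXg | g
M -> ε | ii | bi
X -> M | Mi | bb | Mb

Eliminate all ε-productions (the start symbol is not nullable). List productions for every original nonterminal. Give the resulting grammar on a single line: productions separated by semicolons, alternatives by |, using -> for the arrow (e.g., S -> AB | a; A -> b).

Nullable set: {M, X}.
S -> gXg: X nullable, giving gXg | gg.
Drop M -> ε.
X -> M: M nullable, giving M.
X -> Mb: M nullable, giving Mb | b.
X -> Mi: M nullable, giving Mi | i.
Unchanged (no nullable symbols): S -> g; M -> bi; M -> ii; X -> bb.

S -> g | gg | gXg; M -> bi | ii; X -> M | b | i | Mb | Mi | bb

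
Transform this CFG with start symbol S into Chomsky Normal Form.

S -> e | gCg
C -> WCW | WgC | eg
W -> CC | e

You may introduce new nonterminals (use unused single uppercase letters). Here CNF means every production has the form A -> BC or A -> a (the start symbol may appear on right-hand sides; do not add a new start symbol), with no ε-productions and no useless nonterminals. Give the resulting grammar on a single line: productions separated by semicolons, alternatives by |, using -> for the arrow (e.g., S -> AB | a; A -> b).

S -> e | AF; A -> g; B -> e; C -> BA | WD | WE; D -> AC; E -> CW; F -> CA; W -> e | CC

No ε-productions.
No unit productions to eliminate.
TERM: introduce B -> e, A -> g and substitute in every rule of length ≥2.
BIN: C -> WAC becomes C -> WD, D -> AC; C -> WCW becomes C -> WE, E -> CW; S -> ACA becomes S -> AF, F -> CA.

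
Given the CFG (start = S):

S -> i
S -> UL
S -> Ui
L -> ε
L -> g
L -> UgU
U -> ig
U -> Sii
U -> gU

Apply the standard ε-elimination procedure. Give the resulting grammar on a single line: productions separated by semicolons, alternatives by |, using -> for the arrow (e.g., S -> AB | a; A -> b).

Nullable set: {L}.
S -> UL: L nullable, giving U | UL.
Drop L -> ε.
Unchanged (no nullable symbols): S -> Ui; S -> i; L -> UgU; L -> g; U -> Sii; U -> gU; U -> ig.

S -> U | i | UL | Ui; L -> g | UgU; U -> gU | ig | Sii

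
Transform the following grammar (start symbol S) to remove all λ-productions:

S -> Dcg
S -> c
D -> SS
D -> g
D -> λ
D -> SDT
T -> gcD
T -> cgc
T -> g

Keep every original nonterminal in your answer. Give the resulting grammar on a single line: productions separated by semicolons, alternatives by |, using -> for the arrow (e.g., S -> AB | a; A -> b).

S -> c | cg | Dcg; D -> g | SS | ST | SDT; T -> g | gc | cgc | gcD

Nullable set: {D}.
S -> Dcg: D nullable, giving Dcg | cg.
Drop D -> λ.
D -> SDT: D nullable, giving SDT | ST.
T -> gcD: D nullable, giving gc | gcD.
Unchanged (no nullable symbols): S -> c; D -> SS; D -> g; T -> cgc; T -> g.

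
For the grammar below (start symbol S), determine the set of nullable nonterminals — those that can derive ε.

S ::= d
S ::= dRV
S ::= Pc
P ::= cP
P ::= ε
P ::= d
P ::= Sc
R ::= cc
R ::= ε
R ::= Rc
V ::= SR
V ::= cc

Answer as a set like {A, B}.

{P, R}

Directly nullable (have an ε-rule): {P, R}.
Not nullable: S, V — each has a terminal in every rule's right-hand side or depends on a non-nullable symbol.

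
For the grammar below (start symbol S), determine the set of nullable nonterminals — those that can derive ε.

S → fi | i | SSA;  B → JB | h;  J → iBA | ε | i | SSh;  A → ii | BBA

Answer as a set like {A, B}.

{J}

Directly nullable (have an ε-rule): {J}.
Not nullable: A, B, S — each has a terminal in every rule's right-hand side or depends on a non-nullable symbol.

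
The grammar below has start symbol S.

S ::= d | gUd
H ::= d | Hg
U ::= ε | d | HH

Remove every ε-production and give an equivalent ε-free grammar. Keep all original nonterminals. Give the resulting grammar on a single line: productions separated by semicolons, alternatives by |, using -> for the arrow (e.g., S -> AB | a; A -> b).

Nullable set: {U}.
S -> gUd: U nullable, giving gUd | gd.
Drop U -> ε.
Unchanged (no nullable symbols): S -> d; H -> Hg; H -> d; U -> HH; U -> d.

S -> d | gd | gUd; H -> d | Hg; U -> d | HH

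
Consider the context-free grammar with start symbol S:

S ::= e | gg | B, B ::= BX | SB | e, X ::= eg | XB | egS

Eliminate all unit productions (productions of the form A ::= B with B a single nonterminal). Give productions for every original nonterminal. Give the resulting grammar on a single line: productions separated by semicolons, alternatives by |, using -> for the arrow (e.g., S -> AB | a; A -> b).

S -> e | BX | SB | gg; B -> e | BX | SB; X -> XB | eg | egS

Unit productions: S->B.
Unit pairs (A ⇒* B via units): (S,B).
S: inherits non-unit rules of {B, S} → BX | SB | e | gg.
B: inherits non-unit rules of {B} → BX | SB | e.
X: inherits non-unit rules of {X} → XB | eg | egS.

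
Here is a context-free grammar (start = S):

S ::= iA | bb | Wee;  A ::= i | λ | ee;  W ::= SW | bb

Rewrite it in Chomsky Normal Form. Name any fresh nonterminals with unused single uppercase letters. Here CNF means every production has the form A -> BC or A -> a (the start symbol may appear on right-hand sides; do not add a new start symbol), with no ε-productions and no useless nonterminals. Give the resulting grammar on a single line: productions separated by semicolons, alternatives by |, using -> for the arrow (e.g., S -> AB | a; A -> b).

S -> i | CC | DA | WE; A -> i | BB; B -> e; C -> b; D -> i; E -> BB; W -> CC | SW

Nullable: {A}; after ε-elimination: S -> i | bb | iA | Wee; A -> i | ee; W -> SW | bb.
No unit productions to eliminate.
TERM: introduce C -> b, B -> e, D -> i and substitute in every rule of length ≥2.
BIN: S -> WBB becomes S -> WE, E -> BB.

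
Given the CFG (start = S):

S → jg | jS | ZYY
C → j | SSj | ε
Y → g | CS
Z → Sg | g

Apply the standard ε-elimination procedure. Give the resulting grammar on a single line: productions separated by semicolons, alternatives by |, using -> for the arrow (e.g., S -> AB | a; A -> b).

S -> jS | jg | ZYY; C -> j | SSj; Y -> S | g | CS; Z -> g | Sg

Nullable set: {C}.
Drop C -> ε.
Y -> CS: C nullable, giving CS | S.
Unchanged (no nullable symbols): S -> ZYY; S -> jS; S -> jg; C -> SSj; C -> j; Y -> g; Z -> Sg; Z -> g.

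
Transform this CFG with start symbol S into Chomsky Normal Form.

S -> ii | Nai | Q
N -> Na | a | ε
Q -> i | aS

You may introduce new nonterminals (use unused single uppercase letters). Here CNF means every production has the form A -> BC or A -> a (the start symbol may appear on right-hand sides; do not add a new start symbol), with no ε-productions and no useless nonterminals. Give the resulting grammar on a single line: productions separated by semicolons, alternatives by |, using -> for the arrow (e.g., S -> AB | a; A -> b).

Nullable: {N}; after ε-elimination: S -> Q | ai | ii | Nai; N -> a | Na; Q -> i | aS.
After unit-elimination: S -> i | aS | ai | ii | Nai; N -> a | Na; Q -> i | aS.
TERM: introduce A -> a, B -> i and substitute in every rule of length ≥2.
BIN: S -> NAB becomes S -> NC, C -> AB.
Drop unreachable/unproductive: Q.

S -> i | AB | AS | BB | NC; A -> a; B -> i; C -> AB; N -> a | NA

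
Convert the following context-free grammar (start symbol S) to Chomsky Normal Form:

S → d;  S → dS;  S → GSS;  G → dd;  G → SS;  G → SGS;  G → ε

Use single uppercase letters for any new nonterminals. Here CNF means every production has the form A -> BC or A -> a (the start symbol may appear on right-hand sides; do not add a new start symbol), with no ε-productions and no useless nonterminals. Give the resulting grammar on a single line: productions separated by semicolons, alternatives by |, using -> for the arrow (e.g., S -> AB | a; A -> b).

S -> d | AS | GC | SS; A -> d; B -> GS; C -> SS; G -> AA | SB | SS

Nullable: {G}; after ε-elimination: S -> d | SS | dS | GSS; G -> SS | dd | SGS.
No unit productions to eliminate.
TERM: introduce A -> d and substitute in every rule of length ≥2.
BIN: G -> SGS becomes G -> SB, B -> GS; S -> GSS becomes S -> GC, C -> SS.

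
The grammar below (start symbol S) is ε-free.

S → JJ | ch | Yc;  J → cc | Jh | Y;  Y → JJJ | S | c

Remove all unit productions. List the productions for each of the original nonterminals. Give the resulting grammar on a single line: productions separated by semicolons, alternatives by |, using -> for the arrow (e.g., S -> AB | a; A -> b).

S -> JJ | Yc | ch; J -> c | JJ | Jh | Yc | cc | ch | JJJ; Y -> c | JJ | Yc | ch | JJJ

Unit productions: J->Y, Y->S.
Unit pairs (A ⇒* B via units): (J,S), (J,Y), (Y,S).
S: inherits non-unit rules of {S} → JJ | Yc | ch.
J: inherits non-unit rules of {J, S, Y} → JJ | JJJ | Jh | Yc | c | cc | ch.
Y: inherits non-unit rules of {S, Y} → JJ | JJJ | Yc | c | ch.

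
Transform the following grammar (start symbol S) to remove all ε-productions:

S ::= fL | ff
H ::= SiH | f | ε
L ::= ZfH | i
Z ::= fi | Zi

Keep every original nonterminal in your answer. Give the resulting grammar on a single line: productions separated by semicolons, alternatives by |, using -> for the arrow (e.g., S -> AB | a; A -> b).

Nullable set: {H}.
Drop H -> ε.
H -> SiH: H nullable, giving Si | SiH.
L -> ZfH: H nullable, giving Zf | ZfH.
Unchanged (no nullable symbols): S -> fL; S -> ff; H -> f; L -> i; Z -> Zi; Z -> fi.

S -> fL | ff; H -> f | Si | SiH; L -> i | Zf | ZfH; Z -> Zi | fi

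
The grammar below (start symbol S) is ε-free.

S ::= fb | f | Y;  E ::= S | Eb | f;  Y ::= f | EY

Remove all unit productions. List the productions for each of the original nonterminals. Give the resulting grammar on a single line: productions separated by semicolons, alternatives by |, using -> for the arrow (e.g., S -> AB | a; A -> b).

S -> f | EY | fb; E -> f | EY | Eb | fb; Y -> f | EY

Unit productions: E->S, S->Y.
Unit pairs (A ⇒* B via units): (E,S), (E,Y), (S,Y).
S: inherits non-unit rules of {S, Y} → EY | f | fb.
E: inherits non-unit rules of {E, S, Y} → EY | Eb | f | fb.
Y: inherits non-unit rules of {Y} → EY | f.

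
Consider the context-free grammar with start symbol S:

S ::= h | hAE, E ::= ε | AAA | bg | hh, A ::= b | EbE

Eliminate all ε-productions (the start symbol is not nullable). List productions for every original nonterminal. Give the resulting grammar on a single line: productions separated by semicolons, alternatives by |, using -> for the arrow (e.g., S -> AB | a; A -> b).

Nullable set: {E}.
S -> hAE: E nullable, giving hA | hAE.
A -> EbE: E, E nullable, giving Eb | EbE | b | bE.
Drop E -> ε.
Unchanged (no nullable symbols): S -> h; A -> b; E -> AAA; E -> bg; E -> hh.

S -> h | hA | hAE; A -> b | Eb | bE | EbE; E -> bg | hh | AAA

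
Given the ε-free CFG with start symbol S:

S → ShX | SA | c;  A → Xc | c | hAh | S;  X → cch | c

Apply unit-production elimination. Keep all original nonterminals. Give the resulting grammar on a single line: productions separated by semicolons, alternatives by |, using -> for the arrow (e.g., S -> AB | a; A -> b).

Unit productions: A->S.
Unit pairs (A ⇒* B via units): (A,S).
S: inherits non-unit rules of {S} → SA | ShX | c.
A: inherits non-unit rules of {A, S} → SA | ShX | Xc | c | hAh.
X: inherits non-unit rules of {X} → c | cch.

S -> c | SA | ShX; A -> c | SA | Xc | ShX | hAh; X -> c | cch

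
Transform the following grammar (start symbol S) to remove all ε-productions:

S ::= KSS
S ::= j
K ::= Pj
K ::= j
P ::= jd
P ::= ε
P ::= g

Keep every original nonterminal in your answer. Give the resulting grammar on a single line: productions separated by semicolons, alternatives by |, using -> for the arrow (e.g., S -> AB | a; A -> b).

Nullable set: {P}.
K -> Pj: P nullable, giving Pj | j.
Drop P -> ε.
Unchanged (no nullable symbols): S -> KSS; S -> j; K -> j; P -> g; P -> jd.

S -> j | KSS; K -> j | Pj; P -> g | jd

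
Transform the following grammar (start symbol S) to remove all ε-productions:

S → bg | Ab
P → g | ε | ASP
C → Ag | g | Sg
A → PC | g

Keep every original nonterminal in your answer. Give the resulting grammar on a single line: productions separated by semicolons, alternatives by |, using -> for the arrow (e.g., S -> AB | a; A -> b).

S -> Ab | bg; A -> C | g | PC; C -> g | Ag | Sg; P -> g | AS | ASP

Nullable set: {P}.
A -> PC: P nullable, giving C | PC.
Drop P -> ε.
P -> ASP: P nullable, giving AS | ASP.
Unchanged (no nullable symbols): S -> Ab; S -> bg; A -> g; C -> Ag; C -> Sg; C -> g; P -> g.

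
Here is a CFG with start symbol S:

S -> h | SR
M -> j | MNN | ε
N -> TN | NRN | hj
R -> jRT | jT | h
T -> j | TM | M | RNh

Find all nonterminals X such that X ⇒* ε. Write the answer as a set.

{M, T}

Directly nullable (have an ε-rule): {M}.
T is nullable via T -> M (every symbol on the right is already known nullable).
Not nullable: N, R, S — each has a terminal in every rule's right-hand side or depends on a non-nullable symbol.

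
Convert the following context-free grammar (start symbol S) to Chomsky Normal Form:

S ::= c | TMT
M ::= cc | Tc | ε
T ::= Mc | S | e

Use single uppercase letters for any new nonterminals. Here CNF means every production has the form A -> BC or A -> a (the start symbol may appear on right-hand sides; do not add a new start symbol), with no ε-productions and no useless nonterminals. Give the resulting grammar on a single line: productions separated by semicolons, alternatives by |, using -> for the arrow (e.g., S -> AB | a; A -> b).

S -> c | TB | TT; A -> c; B -> MT; C -> MT; M -> AA | TA; T -> c | e | MA | TC | TT

Nullable: {M}; after ε-elimination: S -> c | TT | TMT; M -> Tc | cc; T -> S | c | e | Mc.
After unit-elimination: S -> c | TT | TMT; M -> Tc | cc; T -> c | e | Mc | TT | TMT.
TERM: introduce A -> c and substitute in every rule of length ≥2.
BIN: S -> TMT becomes S -> TB, B -> MT; T -> TMT becomes T -> TC, C -> MT.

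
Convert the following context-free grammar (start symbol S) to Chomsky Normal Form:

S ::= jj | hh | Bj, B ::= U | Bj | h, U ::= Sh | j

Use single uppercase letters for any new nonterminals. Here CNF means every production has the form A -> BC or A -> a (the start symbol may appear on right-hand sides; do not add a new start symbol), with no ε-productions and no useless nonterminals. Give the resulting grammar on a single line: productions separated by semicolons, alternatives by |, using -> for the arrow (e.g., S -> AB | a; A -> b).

S -> AA | BA | CC; A -> j; B -> h | j | BA | SC; C -> h

No ε-productions.
After unit-elimination: S -> Bj | hh | jj; B -> h | j | Bj | Sh; U -> j | Sh.
TERM: introduce C -> h, A -> j and substitute in every rule of length ≥2.
Drop unreachable/unproductive: U.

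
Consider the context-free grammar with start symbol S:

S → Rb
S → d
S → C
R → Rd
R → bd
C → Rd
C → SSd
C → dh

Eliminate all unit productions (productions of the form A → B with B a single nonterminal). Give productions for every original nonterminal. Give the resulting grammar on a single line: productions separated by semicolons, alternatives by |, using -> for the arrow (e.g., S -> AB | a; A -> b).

Unit productions: S->C.
Unit pairs (A ⇒* B via units): (S,C).
S: inherits non-unit rules of {C, S} → Rb | Rd | SSd | d | dh.
C: inherits non-unit rules of {C} → Rd | SSd | dh.
R: inherits non-unit rules of {R} → Rd | bd.

S -> d | Rb | Rd | dh | SSd; C -> Rd | dh | SSd; R -> Rd | bd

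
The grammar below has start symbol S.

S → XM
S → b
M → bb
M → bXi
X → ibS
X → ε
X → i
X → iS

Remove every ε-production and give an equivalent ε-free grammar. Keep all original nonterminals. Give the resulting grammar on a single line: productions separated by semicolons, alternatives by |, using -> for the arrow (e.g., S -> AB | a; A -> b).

S -> M | b | XM; M -> bb | bi | bXi; X -> i | iS | ibS

Nullable set: {X}.
S -> XM: X nullable, giving M | XM.
M -> bXi: X nullable, giving bXi | bi.
Drop X -> ε.
Unchanged (no nullable symbols): S -> b; M -> bb; X -> i; X -> iS; X -> ibS.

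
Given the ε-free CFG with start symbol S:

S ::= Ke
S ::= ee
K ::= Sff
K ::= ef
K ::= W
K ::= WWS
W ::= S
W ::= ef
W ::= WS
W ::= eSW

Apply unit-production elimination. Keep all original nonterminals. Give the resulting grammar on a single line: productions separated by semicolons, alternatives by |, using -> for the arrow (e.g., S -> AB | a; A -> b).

Unit productions: K->W, W->S.
Unit pairs (A ⇒* B via units): (K,S), (K,W), (W,S).
S: inherits non-unit rules of {S} → Ke | ee.
K: inherits non-unit rules of {K, S, W} → Ke | Sff | WS | WWS | eSW | ee | ef.
W: inherits non-unit rules of {S, W} → Ke | WS | eSW | ee | ef.

S -> Ke | ee; K -> Ke | WS | ee | ef | Sff | WWS | eSW; W -> Ke | WS | ee | ef | eSW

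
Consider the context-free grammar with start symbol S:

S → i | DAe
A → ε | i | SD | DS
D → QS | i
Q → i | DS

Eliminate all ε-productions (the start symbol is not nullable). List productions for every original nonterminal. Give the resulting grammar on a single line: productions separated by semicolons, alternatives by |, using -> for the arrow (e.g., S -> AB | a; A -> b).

Nullable set: {A}.
S -> DAe: A nullable, giving DAe | De.
Drop A -> ε.
Unchanged (no nullable symbols): S -> i; A -> DS; A -> SD; A -> i; D -> QS; D -> i; Q -> DS; Q -> i.

S -> i | De | DAe; A -> i | DS | SD; D -> i | QS; Q -> i | DS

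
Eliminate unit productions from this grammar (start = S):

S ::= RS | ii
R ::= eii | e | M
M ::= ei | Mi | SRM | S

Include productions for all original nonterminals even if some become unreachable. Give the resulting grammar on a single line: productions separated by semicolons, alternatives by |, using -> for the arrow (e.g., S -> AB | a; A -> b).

Unit productions: M->S, R->M.
Unit pairs (A ⇒* B via units): (M,S), (R,M), (R,S).
S: inherits non-unit rules of {S} → RS | ii.
M: inherits non-unit rules of {M, S} → Mi | RS | SRM | ei | ii.
R: inherits non-unit rules of {M, R, S} → Mi | RS | SRM | e | ei | eii | ii.

S -> RS | ii; M -> Mi | RS | ei | ii | SRM; R -> e | Mi | RS | ei | ii | SRM | eii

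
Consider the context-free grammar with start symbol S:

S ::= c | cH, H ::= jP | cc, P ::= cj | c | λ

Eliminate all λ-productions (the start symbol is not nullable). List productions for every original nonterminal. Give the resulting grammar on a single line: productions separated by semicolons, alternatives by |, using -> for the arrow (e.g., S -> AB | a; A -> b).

S -> c | cH; H -> j | cc | jP; P -> c | cj

Nullable set: {P}.
H -> jP: P nullable, giving j | jP.
Drop P -> λ.
Unchanged (no nullable symbols): S -> c; S -> cH; H -> cc; P -> c; P -> cj.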